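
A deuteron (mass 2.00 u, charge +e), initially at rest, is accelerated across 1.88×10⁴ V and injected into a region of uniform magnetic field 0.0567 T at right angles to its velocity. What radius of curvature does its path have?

r ≈ 0.492 m

Acceleration: |q|V = ½mv² ⇒ v = √(2|q|V/m) = √(2·1.602×10⁻¹⁹·1.88×10⁴/3.322×10⁻²⁷) ≈ 1.347×10⁶ m/s.
In the field: r = mv/(|q|B) = (3.322×10⁻²⁷)(1.347×10⁶)/((1.602×10⁻¹⁹)(0.0567)) ≈ 0.492 m.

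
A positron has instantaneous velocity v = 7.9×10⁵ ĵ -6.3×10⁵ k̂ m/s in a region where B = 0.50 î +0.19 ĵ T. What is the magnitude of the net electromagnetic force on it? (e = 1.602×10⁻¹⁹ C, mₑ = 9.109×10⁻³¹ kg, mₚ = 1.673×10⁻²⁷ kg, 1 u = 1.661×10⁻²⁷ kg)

v×B = (1.20×10⁵, -3.15×10⁵, -3.95×10⁵) N/C.
F = q v×B = (1.602×10⁻¹⁹ C)·(1.20×10⁵, -3.15×10⁵, -3.95×10⁵) = (1.92×10⁻¹⁴, -5.05×10⁻¹⁴, -6.33×10⁻¹⁴) N.
|F| = 8.32×10⁻¹⁴ N.

|F| ≈ 8.32×10⁻¹⁴ N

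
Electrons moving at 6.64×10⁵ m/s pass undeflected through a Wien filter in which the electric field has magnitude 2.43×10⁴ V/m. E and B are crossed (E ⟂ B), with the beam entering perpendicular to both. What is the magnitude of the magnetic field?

B = 0.0366 T

Balance of forces in the selector: qE = qvB ⇒ B = E/v.
B = 2.43×10⁴/6.64×10⁵ = 0.0366 T.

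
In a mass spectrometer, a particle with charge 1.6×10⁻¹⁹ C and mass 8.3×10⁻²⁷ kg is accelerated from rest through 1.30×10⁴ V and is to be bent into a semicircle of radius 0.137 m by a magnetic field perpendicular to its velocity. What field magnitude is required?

B ≈ 0.268 T

v = √(2|q|V/m) = √(2·1.6×10⁻¹⁹·1.30×10⁴/8.3×10⁻²⁷) ≈ 7.080×10⁵ m/s.
B = mv/(|q|r) = (8.3×10⁻²⁷)(7.080×10⁵)/((1.6×10⁻¹⁹)(0.137)) ≈ 0.268 T.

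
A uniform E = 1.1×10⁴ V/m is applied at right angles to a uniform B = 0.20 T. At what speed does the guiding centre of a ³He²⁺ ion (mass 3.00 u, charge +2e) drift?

In crossed fields the guiding centre drifts at v_d = |E×B|/B² = E/B, independent of charge and mass.
v_d = 1.1×10⁴/0.20 = 5.5×10⁴ m/s.

v_d ≈ 5.5×10⁴ m/s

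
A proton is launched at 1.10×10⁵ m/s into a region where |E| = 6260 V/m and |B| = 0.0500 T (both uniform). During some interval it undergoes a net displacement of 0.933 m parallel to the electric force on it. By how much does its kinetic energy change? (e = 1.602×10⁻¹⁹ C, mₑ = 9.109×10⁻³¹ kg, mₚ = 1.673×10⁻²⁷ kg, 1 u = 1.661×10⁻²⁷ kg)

The magnetic force is always ⟂ v and does no work; only the electric force changes KE.
ΔKE = F_E · d = |q|E d = (1.602×10⁻¹⁹)(6260)(0.933) ≈ 9.36×10⁻¹⁶ J.

ΔKE ≈ 9.36×10⁻¹⁶ J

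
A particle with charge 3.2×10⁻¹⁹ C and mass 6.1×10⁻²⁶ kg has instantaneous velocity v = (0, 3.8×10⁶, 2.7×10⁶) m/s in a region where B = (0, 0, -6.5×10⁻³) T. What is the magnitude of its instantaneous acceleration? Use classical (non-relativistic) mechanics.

|a| ≈ 1.30×10¹¹ m/s²

v×B = (-2.47×10⁴, 0, 0) N/C.
F = q v×B = (3.2×10⁻¹⁹ C)·(-2.47×10⁴, 0, 0) = (-7.90×10⁻¹⁵, 0, 0) N.
|a| = |F|/m = 7.904×10⁻¹⁵/6.1×10⁻²⁶ ≈ 1.30×10¹¹ m/s².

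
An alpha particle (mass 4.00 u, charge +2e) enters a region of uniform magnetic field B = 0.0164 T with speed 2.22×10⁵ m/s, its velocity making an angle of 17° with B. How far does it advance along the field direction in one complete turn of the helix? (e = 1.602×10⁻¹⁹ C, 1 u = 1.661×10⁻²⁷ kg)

v∥ = v cosθ = 2.22×10⁵·cos17° ≈ 2.123×10⁵ m/s.
T = 2πm/(|q|B) = 2π(6.644×10⁻²⁷)/((3.204×10⁻¹⁹)(0.0164)) ≈ 7.945×10⁻⁶ s.
pitch = v∥ T = (2.123×10⁵)(7.945×10⁻⁶) ≈ 1.69 m.

p ≈ 1.69 m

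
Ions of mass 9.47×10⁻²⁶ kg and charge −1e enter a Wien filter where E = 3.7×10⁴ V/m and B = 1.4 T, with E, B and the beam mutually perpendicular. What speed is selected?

v = 2.6×10⁴ m/s

For undeflected motion the electric and magnetic forces balance: qE = qvB.
v = E/B = 3.7×10⁴/1.4 = 2.6×10⁴ m/s.
The result is independent of the particle's charge and mass.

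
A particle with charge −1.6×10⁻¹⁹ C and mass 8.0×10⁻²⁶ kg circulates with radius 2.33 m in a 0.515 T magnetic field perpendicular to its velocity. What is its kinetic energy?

v = |q|Br/m, then KE = ½mv² = (qBr)²/(2m).
v = (1.6×10⁻¹⁹)(0.515)(2.33)/8.0×10⁻²⁶ ≈ 2.400×10⁶ m/s.
KE = ½(8.0×10⁻²⁶)(2.400×10⁶)² ≈ 2.30×10⁻¹³ J.

KE ≈ 2.30×10⁻¹³ J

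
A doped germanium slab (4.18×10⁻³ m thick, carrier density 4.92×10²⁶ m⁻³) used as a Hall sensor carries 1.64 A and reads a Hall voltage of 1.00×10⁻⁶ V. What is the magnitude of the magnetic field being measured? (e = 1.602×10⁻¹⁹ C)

B ≈ 0.201 T

From V_H = IB/(n e t), B = V_H n e t / I.
B = (1.00×10⁻⁶)(4.92×10²⁶)(1.602×10⁻¹⁹)(4.18×10⁻³)/1.64 ≈ 0.201 T.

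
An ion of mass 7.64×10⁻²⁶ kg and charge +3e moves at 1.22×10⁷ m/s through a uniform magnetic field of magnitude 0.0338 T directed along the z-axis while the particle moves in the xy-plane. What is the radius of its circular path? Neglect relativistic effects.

r ≈ 57.4 m

The magnetic force provides the centripetal force: |q|vB = mv²/r.
r = mv/(|q|B) = (7.64×10⁻²⁶)(1.22×10⁷)/((4.806×10⁻¹⁹)(0.0338)) ≈ 57.4 m.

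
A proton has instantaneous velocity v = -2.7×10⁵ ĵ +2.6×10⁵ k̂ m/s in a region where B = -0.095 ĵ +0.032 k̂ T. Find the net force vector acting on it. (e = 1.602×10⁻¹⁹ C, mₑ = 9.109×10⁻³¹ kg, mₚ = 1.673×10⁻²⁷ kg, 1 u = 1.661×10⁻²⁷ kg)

F ≈ (2.57×10⁻¹⁵, 0, 0) N

v×B = (1.61×10⁴, 0, 0) N/C.
F = q v×B = (1.602×10⁻¹⁹ C)·(1.61×10⁴, 0, 0) = (2.57×10⁻¹⁵, 0, 0) N.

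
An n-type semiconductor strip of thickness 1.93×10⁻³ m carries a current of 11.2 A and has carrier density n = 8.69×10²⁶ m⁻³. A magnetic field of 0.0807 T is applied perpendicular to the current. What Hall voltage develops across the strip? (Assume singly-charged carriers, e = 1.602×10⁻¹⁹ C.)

V_H ≈ 3.36×10⁻⁶ V

V_H = IB/(n e t).
V_H = (11.2)(0.0807)/((8.69×10²⁶)(1.602×10⁻¹⁹)(1.93×10⁻³)) ≈ 3.36×10⁻⁶ V.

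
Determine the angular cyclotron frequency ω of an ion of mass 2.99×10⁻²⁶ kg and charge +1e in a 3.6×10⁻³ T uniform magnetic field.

ω = |q|B/m.
ω = (1.602×10⁻¹⁹)(3.6×10⁻³)/2.99×10⁻²⁶ ≈ 1.9×10⁴ rad/s.

ω ≈ 1.9×10⁴ rad/s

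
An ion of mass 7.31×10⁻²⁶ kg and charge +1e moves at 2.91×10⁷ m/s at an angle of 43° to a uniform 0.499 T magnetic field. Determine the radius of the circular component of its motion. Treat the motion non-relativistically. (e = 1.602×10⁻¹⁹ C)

r ≈ 18.1 m

v⊥ = v sinθ = 2.91×10⁷·sin43° ≈ 1.985×10⁷ m/s.
r = m v⊥/(|q|B) = (7.31×10⁻²⁶)(1.985×10⁷)/((1.602×10⁻¹⁹)(0.499)) ≈ 18.1 m.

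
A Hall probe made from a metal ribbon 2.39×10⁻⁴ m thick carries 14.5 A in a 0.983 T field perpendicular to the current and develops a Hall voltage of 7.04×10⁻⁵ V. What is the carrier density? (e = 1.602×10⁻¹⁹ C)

n ≈ 5.29×10²⁷ m⁻³

From V_H = IB/(n e t), n = IB/(V_H e t).
n = (14.5)(0.983)/((7.04×10⁻⁵)(1.602×10⁻¹⁹)(2.39×10⁻⁴)) ≈ 5.29×10²⁷ m⁻³.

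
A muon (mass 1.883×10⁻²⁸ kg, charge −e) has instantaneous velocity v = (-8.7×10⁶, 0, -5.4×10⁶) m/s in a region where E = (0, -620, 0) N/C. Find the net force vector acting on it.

Only an electric field acts, so F = qE = (−1.602×10⁻¹⁹ C)·(0, -620, 0) = (0, 9.93×10⁻¹⁷, 0) N.

F ≈ (0, 9.93×10⁻¹⁷, 0) N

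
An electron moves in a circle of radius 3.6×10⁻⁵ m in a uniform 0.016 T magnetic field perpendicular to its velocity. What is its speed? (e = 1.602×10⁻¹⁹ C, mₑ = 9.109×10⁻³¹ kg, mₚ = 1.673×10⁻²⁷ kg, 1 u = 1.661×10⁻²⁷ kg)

From |q|vB = mv²/r, v = |q|Br/m.
v = (1.602×10⁻¹⁹)(0.016)(3.6×10⁻⁵)/9.109×10⁻³¹ ≈ 1.0×10⁵ m/s.

v ≈ 1.0×10⁵ m/s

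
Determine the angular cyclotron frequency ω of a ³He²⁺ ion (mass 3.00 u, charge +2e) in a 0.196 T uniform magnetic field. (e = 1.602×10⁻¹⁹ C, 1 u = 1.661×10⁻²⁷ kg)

ω ≈ 1.26×10⁷ rad/s

ω = |q|B/m.
ω = (3.204×10⁻¹⁹)(0.196)/4.983×10⁻²⁷ ≈ 1.26×10⁷ rad/s.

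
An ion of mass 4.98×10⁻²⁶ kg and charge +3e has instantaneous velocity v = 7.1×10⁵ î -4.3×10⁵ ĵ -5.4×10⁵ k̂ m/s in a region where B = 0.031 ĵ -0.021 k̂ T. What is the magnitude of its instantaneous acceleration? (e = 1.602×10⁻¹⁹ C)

|a| ≈ 3.57×10¹¹ m/s²

v×B = (2.58×10⁴, 1.49×10⁴, 2.20×10⁴) N/C.
F = q v×B = (4.806×10⁻¹⁹ C)·(2.58×10⁴, 1.49×10⁴, 2.20×10⁴) = (1.24×10⁻¹⁴, 7.17×10⁻¹⁵, 1.06×10⁻¹⁴) N.
|a| = |F|/m = 1.779×10⁻¹⁴/4.98×10⁻²⁶ ≈ 3.57×10¹¹ m/s².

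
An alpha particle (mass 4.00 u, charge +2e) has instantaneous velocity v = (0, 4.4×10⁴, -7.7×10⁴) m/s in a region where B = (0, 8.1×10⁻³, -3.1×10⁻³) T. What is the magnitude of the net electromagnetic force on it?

v×B = (487, 0, 0) N/C.
F = q v×B = (3.204×10⁻¹⁹ C)·(487, 0, 0) = (1.56×10⁻¹⁶, 0, 0) N.
|F| = 1.56×10⁻¹⁶ N.

|F| ≈ 1.56×10⁻¹⁶ N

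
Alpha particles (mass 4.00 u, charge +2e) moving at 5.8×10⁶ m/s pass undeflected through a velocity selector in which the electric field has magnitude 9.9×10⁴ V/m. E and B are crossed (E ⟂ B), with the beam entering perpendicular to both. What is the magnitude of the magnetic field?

Balance of forces in the selector: qE = qvB ⇒ B = E/v.
B = 9.9×10⁴/5.8×10⁶ = 0.017 T.

B = 0.017 T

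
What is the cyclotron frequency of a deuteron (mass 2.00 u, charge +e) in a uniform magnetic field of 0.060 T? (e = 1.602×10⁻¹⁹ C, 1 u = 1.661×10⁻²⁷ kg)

f = |q|B/(2πm).
f = (1.602×10⁻¹⁹)(0.060)/(2π·3.322×10⁻²⁷) ≈ 4.6×10⁵ Hz.

f ≈ 4.6×10⁵ Hz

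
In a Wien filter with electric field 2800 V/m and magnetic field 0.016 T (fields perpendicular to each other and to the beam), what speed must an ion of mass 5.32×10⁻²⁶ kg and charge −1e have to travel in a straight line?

Straight-line motion ⇒ electric and magnetic forces cancel, so E = vB.
v = E/B = 2800/0.016 = 1.8×10⁵ m/s.

v = 1.8×10⁵ m/s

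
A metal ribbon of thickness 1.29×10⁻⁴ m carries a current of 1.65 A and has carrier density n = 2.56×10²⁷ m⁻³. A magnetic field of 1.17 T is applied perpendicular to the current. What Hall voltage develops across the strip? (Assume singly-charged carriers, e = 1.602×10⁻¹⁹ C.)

V_H = IB/(n e t).
V_H = (1.65)(1.17)/((2.56×10²⁷)(1.602×10⁻¹⁹)(1.29×10⁻⁴)) ≈ 3.65×10⁻⁵ V.

V_H ≈ 3.65×10⁻⁵ V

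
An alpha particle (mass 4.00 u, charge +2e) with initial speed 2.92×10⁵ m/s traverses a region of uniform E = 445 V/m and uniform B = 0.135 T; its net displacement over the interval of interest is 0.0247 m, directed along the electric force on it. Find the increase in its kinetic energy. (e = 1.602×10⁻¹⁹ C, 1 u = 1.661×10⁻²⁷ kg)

ΔKE ≈ 3.52×10⁻¹⁸ J

The magnetic force is always ⟂ v and does no work; only the electric force changes KE.
ΔKE = F_E · d = |q|E d = (3.204×10⁻¹⁹)(445)(0.0247) ≈ 3.52×10⁻¹⁸ J.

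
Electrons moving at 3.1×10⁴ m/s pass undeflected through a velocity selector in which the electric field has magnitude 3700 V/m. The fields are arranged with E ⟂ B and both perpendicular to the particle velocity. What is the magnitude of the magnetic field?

Balance of forces in the selector: qE = qvB ⇒ B = E/v.
B = 3700/3.1×10⁴ = 0.12 T.

B = 0.12 T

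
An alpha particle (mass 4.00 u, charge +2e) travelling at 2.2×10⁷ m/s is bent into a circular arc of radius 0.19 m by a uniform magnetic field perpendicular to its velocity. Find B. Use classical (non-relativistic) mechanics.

From |q|vB = mv²/r, B = mv/(|q|r).
B = (6.644×10⁻²⁷)(2.2×10⁷)/((3.204×10⁻¹⁹)(0.19)) ≈ 2.4 T.

B ≈ 2.4 T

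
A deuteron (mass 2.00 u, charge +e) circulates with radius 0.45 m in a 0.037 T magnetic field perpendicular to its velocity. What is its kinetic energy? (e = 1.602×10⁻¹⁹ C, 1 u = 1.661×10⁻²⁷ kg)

v = |q|Br/m, then KE = ½mv² = (qBr)²/(2m).
v = (1.602×10⁻¹⁹)(0.037)(0.45)/3.322×10⁻²⁷ ≈ 8.029×10⁵ m/s.
KE = ½(3.322×10⁻²⁷)(8.029×10⁵)² ≈ 1.1×10⁻¹⁵ J = 6700 eV.

KE ≈ 6700 eV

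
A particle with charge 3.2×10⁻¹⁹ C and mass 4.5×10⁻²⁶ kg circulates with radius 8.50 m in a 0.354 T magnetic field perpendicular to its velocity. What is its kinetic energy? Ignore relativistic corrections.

v = |q|Br/m, then KE = ½mv² = (qBr)²/(2m).
v = (3.2×10⁻¹⁹)(0.354)(8.50)/4.5×10⁻²⁶ ≈ 2.140×10⁷ m/s.
KE = ½(4.5×10⁻²⁶)(2.140×10⁷)² ≈ 1.03×10⁻¹¹ J.

KE ≈ 1.03×10⁻¹¹ J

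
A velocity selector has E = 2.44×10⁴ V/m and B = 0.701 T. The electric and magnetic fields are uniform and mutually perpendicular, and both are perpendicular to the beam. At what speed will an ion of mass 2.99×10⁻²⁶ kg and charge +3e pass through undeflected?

v = 3.48×10⁴ m/s

Zero net Lorentz force requires |qE| = |q v×B|, i.e. E = vB.
v = E/B = 2.44×10⁴/0.701 = 3.48×10⁴ m/s.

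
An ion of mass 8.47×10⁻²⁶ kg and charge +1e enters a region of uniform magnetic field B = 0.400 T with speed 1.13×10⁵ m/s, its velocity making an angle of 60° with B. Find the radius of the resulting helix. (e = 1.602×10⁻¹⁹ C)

v⊥ = v sinθ = 1.13×10⁵·sin60° ≈ 9.786×10⁴ m/s.
r = m v⊥/(|q|B) = (8.47×10⁻²⁶)(9.786×10⁴)/((1.602×10⁻¹⁹)(0.400)) ≈ 0.129 m.

r ≈ 0.129 m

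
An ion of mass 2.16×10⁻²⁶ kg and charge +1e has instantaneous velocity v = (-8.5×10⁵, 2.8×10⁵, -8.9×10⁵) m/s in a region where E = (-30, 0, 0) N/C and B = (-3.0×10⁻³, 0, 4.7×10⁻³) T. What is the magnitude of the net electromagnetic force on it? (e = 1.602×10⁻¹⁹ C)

|F| ≈ 1.10×10⁻¹⁵ N

v×B = (1320, 6660, 840) N/C.
E + v×B = (1290, 6660, 840) N/C.
F = q(E + v×B) = (1.602×10⁻¹⁹ C)·(1290, 6660, 840) = (2.06×10⁻¹⁶, 1.07×10⁻¹⁵, 1.35×10⁻¹⁶) N.
|F| = 1.10×10⁻¹⁵ N.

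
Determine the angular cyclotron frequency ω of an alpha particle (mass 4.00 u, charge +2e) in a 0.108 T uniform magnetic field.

ω = |q|B/m.
ω = (3.204×10⁻¹⁹)(0.108)/6.644×10⁻²⁷ ≈ 5.21×10⁶ rad/s.

ω ≈ 5.21×10⁶ rad/s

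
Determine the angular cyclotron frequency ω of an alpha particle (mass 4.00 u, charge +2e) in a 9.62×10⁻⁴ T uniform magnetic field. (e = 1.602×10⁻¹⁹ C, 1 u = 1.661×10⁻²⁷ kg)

ω ≈ 4.64×10⁴ rad/s

ω = |q|B/m.
ω = (3.204×10⁻¹⁹)(9.62×10⁻⁴)/6.644×10⁻²⁷ ≈ 4.64×10⁴ rad/s.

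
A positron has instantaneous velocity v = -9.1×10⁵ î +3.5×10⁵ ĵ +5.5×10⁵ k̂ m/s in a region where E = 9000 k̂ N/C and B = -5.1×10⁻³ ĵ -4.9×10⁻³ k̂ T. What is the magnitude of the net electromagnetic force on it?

|F| ≈ 2.31×10⁻¹⁵ N

v×B = (1090, -4460, 4640) N/C.
E + v×B = (1090, -4460, 1.36×10⁴) N/C.
F = q(E + v×B) = (1.602×10⁻¹⁹ C)·(1090, -4460, 1.36×10⁴) = (1.75×10⁻¹⁶, -7.14×10⁻¹⁶, 2.19×10⁻¹⁵) N.
|F| = 2.31×10⁻¹⁵ N.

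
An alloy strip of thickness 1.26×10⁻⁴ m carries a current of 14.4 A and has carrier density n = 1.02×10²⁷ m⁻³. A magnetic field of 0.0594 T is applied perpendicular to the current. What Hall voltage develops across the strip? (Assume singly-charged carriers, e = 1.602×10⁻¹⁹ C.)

V_H = IB/(n e t).
V_H = (14.4)(0.0594)/((1.02×10²⁷)(1.602×10⁻¹⁹)(1.26×10⁻⁴)) ≈ 4.15×10⁻⁵ V.

V_H ≈ 4.15×10⁻⁵ V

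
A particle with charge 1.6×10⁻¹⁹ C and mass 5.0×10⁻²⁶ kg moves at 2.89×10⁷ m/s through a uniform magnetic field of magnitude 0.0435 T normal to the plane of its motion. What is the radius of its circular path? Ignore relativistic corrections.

The magnetic force provides the centripetal force: |q|vB = mv²/r.
r = mv/(|q|B) = (5.0×10⁻²⁶)(2.89×10⁷)/((1.6×10⁻¹⁹)(0.0435)) ≈ 208 m.

r ≈ 208 m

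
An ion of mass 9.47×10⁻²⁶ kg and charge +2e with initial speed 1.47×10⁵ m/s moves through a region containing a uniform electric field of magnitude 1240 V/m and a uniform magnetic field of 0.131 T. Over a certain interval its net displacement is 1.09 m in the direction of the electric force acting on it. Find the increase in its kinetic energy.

ΔKE ≈ 4.33×10⁻¹⁶ J

The magnetic force is always ⟂ v and does no work; only the electric force changes KE.
ΔKE = F_E · d = |q|E d = (3.204×10⁻¹⁹)(1240)(1.09) ≈ 4.33×10⁻¹⁶ J.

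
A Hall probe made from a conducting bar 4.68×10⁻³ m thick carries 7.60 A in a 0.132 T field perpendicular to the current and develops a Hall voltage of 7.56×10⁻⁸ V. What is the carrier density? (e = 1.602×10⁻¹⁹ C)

From V_H = IB/(n e t), n = IB/(V_H e t).
n = (7.60)(0.132)/((7.56×10⁻⁸)(1.602×10⁻¹⁹)(4.68×10⁻³)) ≈ 1.77×10²⁸ m⁻³.

n ≈ 1.77×10²⁸ m⁻³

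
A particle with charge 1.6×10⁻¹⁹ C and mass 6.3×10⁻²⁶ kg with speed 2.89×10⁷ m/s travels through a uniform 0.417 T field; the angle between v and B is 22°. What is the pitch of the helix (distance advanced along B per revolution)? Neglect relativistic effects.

p ≈ 159 m

v∥ = v cosθ = 2.89×10⁷·cos22° ≈ 2.680×10⁷ m/s.
T = 2πm/(|q|B) = 2π(6.3×10⁻²⁶)/((1.6×10⁻¹⁹)(0.417)) ≈ 5.933×10⁻⁶ s.
pitch = v∥ T = (2.680×10⁷)(5.933×10⁻⁶) ≈ 159 m.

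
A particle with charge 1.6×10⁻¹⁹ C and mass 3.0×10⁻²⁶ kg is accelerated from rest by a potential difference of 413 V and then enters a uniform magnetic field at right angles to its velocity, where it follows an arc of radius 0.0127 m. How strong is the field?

v = √(2|q|V/m) = √(2·1.6×10⁻¹⁹·413/3.0×10⁻²⁶) ≈ 6.637×10⁴ m/s.
B = mv/(|q|r) = (3.0×10⁻²⁶)(6.637×10⁴)/((1.6×10⁻¹⁹)(0.0127)) ≈ 0.980 T.

B ≈ 0.980 T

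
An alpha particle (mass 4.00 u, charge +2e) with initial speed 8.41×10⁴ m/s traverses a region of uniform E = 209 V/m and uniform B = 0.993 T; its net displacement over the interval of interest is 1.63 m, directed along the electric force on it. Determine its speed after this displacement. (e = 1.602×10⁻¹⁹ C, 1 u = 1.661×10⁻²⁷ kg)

B does no work; ΔKE = |q|E d.
½mv_f² = ½mv₀² + |q|Ed = ½(6.644×10⁻²⁷)(8.41×10⁴)² + (3.204×10⁻¹⁹)(209)(1.63) ≈ 2.350×10⁻¹⁷ J + 1.092×10⁻¹⁶ J ≈ 1.326×10⁻¹⁶ J.
v_f = √(2·1.326×10⁻¹⁶/6.644×10⁻²⁷) ≈ 2.00×10⁵ m/s.

v_f ≈ 2.00×10⁵ m/s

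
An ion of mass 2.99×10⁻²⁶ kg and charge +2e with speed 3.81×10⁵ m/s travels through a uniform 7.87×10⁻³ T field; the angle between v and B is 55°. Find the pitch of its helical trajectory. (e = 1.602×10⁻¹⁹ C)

v∥ = v cosθ = 3.81×10⁵·cos55° ≈ 2.185×10⁵ m/s.
T = 2πm/(|q|B) = 2π(2.99×10⁻²⁶)/((3.204×10⁻¹⁹)(7.87×10⁻³)) ≈ 7.450×10⁻⁵ s.
pitch = v∥ T = (2.185×10⁵)(7.450×10⁻⁵) ≈ 16.3 m.

p ≈ 16.3 m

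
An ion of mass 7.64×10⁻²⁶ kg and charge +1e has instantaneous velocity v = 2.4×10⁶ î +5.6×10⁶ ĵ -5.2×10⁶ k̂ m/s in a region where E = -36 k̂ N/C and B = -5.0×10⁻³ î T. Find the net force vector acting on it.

F ≈ (0, 4.17×10⁻¹⁵, 4.48×10⁻¹⁵) N

v×B = (0, 2.60×10⁴, 2.80×10⁴) N/C.
E + v×B = (0, 2.60×10⁴, 2.80×10⁴) N/C.
F = q(E + v×B) = (1.602×10⁻¹⁹ C)·(0, 2.60×10⁴, 2.80×10⁴) = (0, 4.17×10⁻¹⁵, 4.48×10⁻¹⁵) N.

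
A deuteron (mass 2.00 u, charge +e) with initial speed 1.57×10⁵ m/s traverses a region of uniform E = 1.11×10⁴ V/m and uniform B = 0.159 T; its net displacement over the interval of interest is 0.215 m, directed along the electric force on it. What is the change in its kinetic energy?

ΔKE ≈ 3.82×10⁻¹⁶ J

The magnetic force is always ⟂ v and does no work; only the electric force changes KE.
ΔKE = F_E · d = |q|E d = (1.602×10⁻¹⁹)(1.11×10⁴)(0.215) ≈ 3.82×10⁻¹⁶ J.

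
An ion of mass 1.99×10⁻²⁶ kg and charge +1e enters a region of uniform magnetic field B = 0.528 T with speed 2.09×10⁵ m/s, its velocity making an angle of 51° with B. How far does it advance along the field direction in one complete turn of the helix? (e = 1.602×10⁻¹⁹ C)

v∥ = v cosθ = 2.09×10⁵·cos51° ≈ 1.315×10⁵ m/s.
T = 2πm/(|q|B) = 2π(1.99×10⁻²⁶)/((1.602×10⁻¹⁹)(0.528)) ≈ 1.478×10⁻⁶ s.
pitch = v∥ T = (1.315×10⁵)(1.478×10⁻⁶) ≈ 0.194 m.

p ≈ 0.194 m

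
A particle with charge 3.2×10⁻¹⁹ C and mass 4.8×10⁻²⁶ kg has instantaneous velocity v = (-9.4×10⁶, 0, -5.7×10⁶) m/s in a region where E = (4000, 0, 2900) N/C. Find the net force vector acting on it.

F ≈ (1.28×10⁻¹⁵, 0, 9.28×10⁻¹⁶) N

Only an electric field acts, so F = qE = (3.2×10⁻¹⁹ C)·(4000, 0, 2900) = (1.28×10⁻¹⁵, 0, 9.28×10⁻¹⁶) N.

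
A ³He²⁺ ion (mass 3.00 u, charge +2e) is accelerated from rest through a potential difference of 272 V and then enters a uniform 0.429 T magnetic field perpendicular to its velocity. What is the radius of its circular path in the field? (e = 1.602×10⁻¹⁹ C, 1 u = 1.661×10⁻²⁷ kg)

Acceleration: |q|V = ½mv² ⇒ v = √(2|q|V/m) = √(2·3.204×10⁻¹⁹·272/4.983×10⁻²⁷) ≈ 1.870×10⁵ m/s.
In the field: r = mv/(|q|B) = (4.983×10⁻²⁷)(1.870×10⁵)/((3.204×10⁻¹⁹)(0.429)) ≈ 6.78×10⁻³ m.

r ≈ 6.78×10⁻³ m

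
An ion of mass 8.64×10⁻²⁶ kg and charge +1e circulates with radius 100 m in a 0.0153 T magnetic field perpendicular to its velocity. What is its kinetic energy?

v = |q|Br/m, then KE = ½mv² = (qBr)²/(2m).
v = (1.602×10⁻¹⁹)(0.0153)(100)/8.64×10⁻²⁶ ≈ 2.837×10⁶ m/s.
KE = ½(8.64×10⁻²⁶)(2.837×10⁶)² ≈ 3.48×10⁻¹³ J.

KE ≈ 3.48×10⁻¹³ J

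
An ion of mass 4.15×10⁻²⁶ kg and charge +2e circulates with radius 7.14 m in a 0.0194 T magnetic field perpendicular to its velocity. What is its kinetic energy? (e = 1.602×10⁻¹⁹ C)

v = |q|Br/m, then KE = ½mv² = (qBr)²/(2m).
v = (3.204×10⁻¹⁹)(0.0194)(7.14)/4.15×10⁻²⁶ ≈ 1.069×10⁶ m/s.
KE = ½(4.15×10⁻²⁶)(1.069×10⁶)² ≈ 2.37×10⁻¹⁴ J.

KE ≈ 2.37×10⁻¹⁴ J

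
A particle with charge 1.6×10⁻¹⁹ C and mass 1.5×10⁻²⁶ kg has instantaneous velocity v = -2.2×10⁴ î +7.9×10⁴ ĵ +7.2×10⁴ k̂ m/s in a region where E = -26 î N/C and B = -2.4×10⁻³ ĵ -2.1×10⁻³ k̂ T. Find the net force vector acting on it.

F ≈ (-3.06×10⁻¹⁸, -7.39×10⁻¹⁸, 8.45×10⁻¹⁸) N

v×B = (6.90, -46.2, 52.8) N/C.
E + v×B = (-19.1, -46.2, 52.8) N/C.
F = q(E + v×B) = (1.6×10⁻¹⁹ C)·(-19.1, -46.2, 52.8) = (-3.06×10⁻¹⁸, -7.39×10⁻¹⁸, 8.45×10⁻¹⁸) N.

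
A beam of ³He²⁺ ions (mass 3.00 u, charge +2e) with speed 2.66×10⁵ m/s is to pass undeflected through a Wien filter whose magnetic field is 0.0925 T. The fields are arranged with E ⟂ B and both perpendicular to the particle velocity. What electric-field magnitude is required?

E = 2.46×10⁴ V/m

For straight-line motion qE = qvB, so E = vB.
E = 2.66×10⁵ × 0.0925 = 2.46×10⁴ V/m.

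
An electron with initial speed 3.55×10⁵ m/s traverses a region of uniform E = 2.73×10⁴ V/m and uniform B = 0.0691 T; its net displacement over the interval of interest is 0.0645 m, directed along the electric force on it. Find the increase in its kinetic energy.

The magnetic force is always ⟂ v and does no work; only the electric force changes KE.
ΔKE = F_E · d = |q|E d = (1.602×10⁻¹⁹)(2.73×10⁴)(0.0645) ≈ 2.82×10⁻¹⁶ J.

ΔKE ≈ 2.82×10⁻¹⁶ J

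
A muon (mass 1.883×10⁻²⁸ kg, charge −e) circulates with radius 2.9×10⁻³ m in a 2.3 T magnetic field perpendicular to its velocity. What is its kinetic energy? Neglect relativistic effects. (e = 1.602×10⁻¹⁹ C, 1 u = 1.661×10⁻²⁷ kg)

KE ≈ 1.9×10⁴ eV

v = |q|Br/m, then KE = ½mv² = (qBr)²/(2m).
v = (1.602×10⁻¹⁹)(2.3)(2.9×10⁻³)/1.883×10⁻²⁸ ≈ 5.675×10⁶ m/s.
KE = ½(1.883×10⁻²⁸)(5.675×10⁶)² ≈ 3.0×10⁻¹⁵ J = 1.9×10⁴ eV.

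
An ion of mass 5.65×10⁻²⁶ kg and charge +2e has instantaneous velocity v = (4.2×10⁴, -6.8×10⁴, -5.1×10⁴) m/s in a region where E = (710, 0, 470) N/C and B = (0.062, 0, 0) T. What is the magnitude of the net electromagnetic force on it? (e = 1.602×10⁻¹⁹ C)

|F| ≈ 1.83×10⁻¹⁵ N

v×B = (0, -3160, 4220) N/C.
E + v×B = (710, -3160, 4690) N/C.
F = q(E + v×B) = (3.204×10⁻¹⁹ C)·(710, -3160, 4690) = (2.27×10⁻¹⁶, -1.01×10⁻¹⁵, 1.50×10⁻¹⁵) N.
|F| = 1.83×10⁻¹⁵ N.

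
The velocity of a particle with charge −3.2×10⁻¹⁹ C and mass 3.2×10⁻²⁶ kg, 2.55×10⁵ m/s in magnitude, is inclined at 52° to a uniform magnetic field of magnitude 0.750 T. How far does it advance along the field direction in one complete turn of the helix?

p ≈ 0.132 m

v∥ = v cosθ = 2.55×10⁵·cos52° ≈ 1.570×10⁵ m/s.
T = 2πm/(|q|B) = 2π(3.2×10⁻²⁶)/((3.2×10⁻¹⁹)(0.750)) ≈ 8.378×10⁻⁷ s.
pitch = v∥ T = (1.570×10⁵)(8.378×10⁻⁷) ≈ 0.132 m.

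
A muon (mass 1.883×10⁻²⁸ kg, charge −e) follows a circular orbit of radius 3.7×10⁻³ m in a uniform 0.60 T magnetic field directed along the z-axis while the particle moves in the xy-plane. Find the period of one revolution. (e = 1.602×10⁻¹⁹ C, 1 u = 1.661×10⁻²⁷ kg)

The cyclotron period depends only on m, q, B: T = 2πm/(|q|B).
T = 2π(1.883×10⁻²⁸)/((1.602×10⁻¹⁹)(0.60)) ≈ 1.2×10⁻⁸ s.

T ≈ 1.2×10⁻⁸ s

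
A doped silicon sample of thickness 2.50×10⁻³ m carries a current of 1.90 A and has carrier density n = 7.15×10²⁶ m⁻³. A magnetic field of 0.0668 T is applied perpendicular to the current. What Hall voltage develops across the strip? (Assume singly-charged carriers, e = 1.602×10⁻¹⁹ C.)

V_H ≈ 4.43×10⁻⁷ V

V_H = IB/(n e t).
V_H = (1.90)(0.0668)/((7.15×10²⁶)(1.602×10⁻¹⁹)(2.50×10⁻³)) ≈ 4.43×10⁻⁷ V.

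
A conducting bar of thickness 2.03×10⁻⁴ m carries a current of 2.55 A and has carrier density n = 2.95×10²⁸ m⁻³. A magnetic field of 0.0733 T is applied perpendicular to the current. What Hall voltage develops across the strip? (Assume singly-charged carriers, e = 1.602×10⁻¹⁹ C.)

V_H ≈ 1.95×10⁻⁷ V

V_H = IB/(n e t).
V_H = (2.55)(0.0733)/((2.95×10²⁸)(1.602×10⁻¹⁹)(2.03×10⁻⁴)) ≈ 1.95×10⁻⁷ V.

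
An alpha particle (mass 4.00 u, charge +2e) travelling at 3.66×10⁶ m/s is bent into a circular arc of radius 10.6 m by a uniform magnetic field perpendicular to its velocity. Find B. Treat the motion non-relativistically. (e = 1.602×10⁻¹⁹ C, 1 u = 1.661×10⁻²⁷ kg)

B ≈ 7.16×10⁻³ T

From |q|vB = mv²/r, B = mv/(|q|r).
B = (6.644×10⁻²⁷)(3.66×10⁶)/((3.204×10⁻¹⁹)(10.6)) ≈ 7.16×10⁻³ T.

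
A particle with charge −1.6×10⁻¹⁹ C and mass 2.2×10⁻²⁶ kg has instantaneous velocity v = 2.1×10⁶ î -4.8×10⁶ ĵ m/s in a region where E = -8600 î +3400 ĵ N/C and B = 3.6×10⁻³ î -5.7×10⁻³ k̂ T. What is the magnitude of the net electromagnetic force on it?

v×B = (2.74×10⁴, 1.20×10⁴, 1.73×10⁴) N/C.
E + v×B = (1.88×10⁴, 1.54×10⁴, 1.73×10⁴) N/C.
F = q(E + v×B) = (−1.6×10⁻¹⁹ C)·(1.88×10⁴, 1.54×10⁴, 1.73×10⁴) = (-3.00×10⁻¹⁵, -2.46×10⁻¹⁵, -2.76×10⁻¹⁵) N.
|F| = 4.76×10⁻¹⁵ N.

|F| ≈ 4.76×10⁻¹⁵ N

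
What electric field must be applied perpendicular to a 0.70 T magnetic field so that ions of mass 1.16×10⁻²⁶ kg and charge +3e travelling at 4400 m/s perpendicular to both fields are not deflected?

For straight-line motion qE = qvB, so E = vB.
E = 4400 × 0.70 = 3100 V/m.

E = 3100 V/m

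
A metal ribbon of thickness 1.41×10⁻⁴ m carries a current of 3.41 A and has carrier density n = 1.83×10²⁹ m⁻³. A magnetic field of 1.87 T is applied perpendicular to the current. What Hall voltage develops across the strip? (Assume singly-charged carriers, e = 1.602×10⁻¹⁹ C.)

V_H ≈ 1.54×10⁻⁶ V

V_H = IB/(n e t).
V_H = (3.41)(1.87)/((1.83×10²⁹)(1.602×10⁻¹⁹)(1.41×10⁻⁴)) ≈ 1.54×10⁻⁶ V.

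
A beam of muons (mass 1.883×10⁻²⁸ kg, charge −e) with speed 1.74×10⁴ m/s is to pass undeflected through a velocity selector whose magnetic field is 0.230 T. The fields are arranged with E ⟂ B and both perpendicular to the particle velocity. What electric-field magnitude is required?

E = 4000 V/m

For straight-line motion qE = qvB, so E = vB.
E = 1.74×10⁴ × 0.230 = 4000 V/m.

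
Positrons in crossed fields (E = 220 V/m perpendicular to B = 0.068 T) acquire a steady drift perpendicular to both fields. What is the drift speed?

The steady drift has the magnetic force balancing the electric force, so v_d = E/B.
v_d = 220/0.068 = 3200 m/s.

v_d ≈ 3200 m/s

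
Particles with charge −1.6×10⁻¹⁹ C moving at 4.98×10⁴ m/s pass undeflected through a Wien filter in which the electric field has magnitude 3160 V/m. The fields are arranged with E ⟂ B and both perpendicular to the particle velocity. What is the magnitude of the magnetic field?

B = 0.0635 T

Balance of forces in the selector: qE = qvB ⇒ B = E/v.
B = 3160/4.98×10⁴ = 0.0635 T.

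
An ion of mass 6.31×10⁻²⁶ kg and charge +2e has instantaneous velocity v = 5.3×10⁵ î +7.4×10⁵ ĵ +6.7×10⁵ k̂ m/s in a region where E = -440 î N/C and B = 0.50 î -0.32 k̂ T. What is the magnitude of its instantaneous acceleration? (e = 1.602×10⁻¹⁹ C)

|a| ≈ 3.40×10¹² m/s²

v×B = (-2.37×10⁵, 5.05×10⁵, -3.70×10⁵) N/C.
E + v×B = (-2.37×10⁵, 5.05×10⁵, -3.70×10⁵) N/C.
F = q(E + v×B) = (3.204×10⁻¹⁹ C)·(-2.37×10⁵, 5.05×10⁵, -3.70×10⁵) = (-7.60×10⁻¹⁴, 1.62×10⁻¹³, -1.19×10⁻¹³) N.
|a| = |F|/m = 2.144×10⁻¹³/6.31×10⁻²⁶ ≈ 3.40×10¹² m/s².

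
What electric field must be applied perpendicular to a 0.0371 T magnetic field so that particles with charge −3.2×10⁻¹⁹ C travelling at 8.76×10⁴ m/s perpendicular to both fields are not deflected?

E = 3250 V/m

For straight-line motion qE = qvB, so E = vB.
E = 8.76×10⁴ × 0.0371 = 3250 V/m.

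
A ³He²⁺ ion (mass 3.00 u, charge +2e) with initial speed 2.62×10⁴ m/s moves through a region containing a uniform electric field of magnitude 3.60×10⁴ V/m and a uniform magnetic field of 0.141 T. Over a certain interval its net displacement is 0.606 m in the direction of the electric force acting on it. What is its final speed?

B does no work; ΔKE = |q|E d.
½mv_f² = ½mv₀² + |q|Ed = ½(4.983×10⁻²⁷)(2.62×10⁴)² + (3.204×10⁻¹⁹)(3.60×10⁴)(0.606) ≈ 1.710×10⁻¹⁸ J + 6.990×10⁻¹⁵ J ≈ 6.992×10⁻¹⁵ J.
v_f = √(2·6.992×10⁻¹⁵/4.983×10⁻²⁷) ≈ 1.68×10⁶ m/s.

v_f ≈ 1.68×10⁶ m/s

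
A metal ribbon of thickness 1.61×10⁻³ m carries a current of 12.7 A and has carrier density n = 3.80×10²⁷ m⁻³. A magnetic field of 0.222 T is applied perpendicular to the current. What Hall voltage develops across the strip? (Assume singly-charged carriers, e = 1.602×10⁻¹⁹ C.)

V_H = IB/(n e t).
V_H = (12.7)(0.222)/((3.80×10²⁷)(1.602×10⁻¹⁹)(1.61×10⁻³)) ≈ 2.88×10⁻⁶ V.

V_H ≈ 2.88×10⁻⁶ V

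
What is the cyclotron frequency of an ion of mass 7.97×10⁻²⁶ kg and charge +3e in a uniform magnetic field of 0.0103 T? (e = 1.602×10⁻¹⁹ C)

f ≈ 9890 Hz

f = |q|B/(2πm).
f = (4.806×10⁻¹⁹)(0.0103)/(2π·7.97×10⁻²⁶) ≈ 9890 Hz.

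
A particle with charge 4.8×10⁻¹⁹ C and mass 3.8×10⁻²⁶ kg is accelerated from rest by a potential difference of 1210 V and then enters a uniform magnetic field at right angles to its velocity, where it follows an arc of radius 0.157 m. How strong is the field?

B ≈ 0.0882 T

v = √(2|q|V/m) = √(2·4.8×10⁻¹⁹·1210/3.8×10⁻²⁶) ≈ 1.748×10⁵ m/s.
B = mv/(|q|r) = (3.8×10⁻²⁶)(1.748×10⁵)/((4.8×10⁻¹⁹)(0.157)) ≈ 0.0882 T.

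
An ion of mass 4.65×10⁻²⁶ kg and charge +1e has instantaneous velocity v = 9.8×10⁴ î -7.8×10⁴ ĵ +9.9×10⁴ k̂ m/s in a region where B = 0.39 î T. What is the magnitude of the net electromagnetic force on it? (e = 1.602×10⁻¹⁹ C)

|F| ≈ 7.87×10⁻¹⁵ N

v×B = (0, 3.86×10⁴, 3.04×10⁴) N/C.
F = q v×B = (1.602×10⁻¹⁹ C)·(0, 3.86×10⁴, 3.04×10⁴) = (0, 6.19×10⁻¹⁵, 4.87×10⁻¹⁵) N.
|F| = 7.87×10⁻¹⁵ N.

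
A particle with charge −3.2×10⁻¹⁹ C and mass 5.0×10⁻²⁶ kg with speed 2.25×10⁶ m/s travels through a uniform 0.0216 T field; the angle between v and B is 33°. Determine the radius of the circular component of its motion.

v⊥ = v sinθ = 2.25×10⁶·sin33° ≈ 1.225×10⁶ m/s.
r = m v⊥/(|q|B) = (5.0×10⁻²⁶)(1.225×10⁶)/((3.2×10⁻¹⁹)(0.0216)) ≈ 8.86 m.

r ≈ 8.86 m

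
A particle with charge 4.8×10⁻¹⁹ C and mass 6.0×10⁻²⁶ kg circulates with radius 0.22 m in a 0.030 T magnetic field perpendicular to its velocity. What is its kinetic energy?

v = |q|Br/m, then KE = ½mv² = (qBr)²/(2m).
v = (4.8×10⁻¹⁹)(0.030)(0.22)/6.0×10⁻²⁶ ≈ 5.280×10⁴ m/s.
KE = ½(6.0×10⁻²⁶)(5.280×10⁴)² ≈ 8.4×10⁻¹⁷ J = 520 eV.

KE ≈ 520 eV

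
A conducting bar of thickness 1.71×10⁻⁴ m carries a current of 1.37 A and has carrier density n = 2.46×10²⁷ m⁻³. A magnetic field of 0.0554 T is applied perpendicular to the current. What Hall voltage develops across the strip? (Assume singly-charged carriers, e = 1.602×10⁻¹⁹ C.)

V_H = IB/(n e t).
V_H = (1.37)(0.0554)/((2.46×10²⁷)(1.602×10⁻¹⁹)(1.71×10⁻⁴)) ≈ 1.13×10⁻⁶ V.

V_H ≈ 1.13×10⁻⁶ V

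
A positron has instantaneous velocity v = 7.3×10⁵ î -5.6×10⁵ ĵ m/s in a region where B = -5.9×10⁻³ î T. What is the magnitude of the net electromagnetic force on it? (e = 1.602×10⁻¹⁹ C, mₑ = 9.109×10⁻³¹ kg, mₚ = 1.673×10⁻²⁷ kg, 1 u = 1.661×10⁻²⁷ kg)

v×B = (0, 0, -3300) N/C.
F = q v×B = (1.602×10⁻¹⁹ C)·(0, 0, -3300) = (0, 0, -5.29×10⁻¹⁶) N.
|F| = 5.29×10⁻¹⁶ N.

|F| ≈ 5.29×10⁻¹⁶ N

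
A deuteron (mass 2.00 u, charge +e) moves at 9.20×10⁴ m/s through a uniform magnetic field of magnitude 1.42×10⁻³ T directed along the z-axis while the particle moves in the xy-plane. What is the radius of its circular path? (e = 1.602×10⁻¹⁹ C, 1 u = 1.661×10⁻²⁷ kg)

The magnetic force provides the centripetal force: |q|vB = mv²/r.
r = mv/(|q|B) = (3.322×10⁻²⁷)(9.20×10⁴)/((1.602×10⁻¹⁹)(1.42×10⁻³)) ≈ 1.34 m.

r ≈ 1.34 m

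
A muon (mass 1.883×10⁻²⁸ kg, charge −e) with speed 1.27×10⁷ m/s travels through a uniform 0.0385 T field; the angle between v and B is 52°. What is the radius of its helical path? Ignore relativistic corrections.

r ≈ 0.306 m

v⊥ = v sinθ = 1.27×10⁷·sin52° ≈ 1.001×10⁷ m/s.
r = m v⊥/(|q|B) = (1.883×10⁻²⁸)(1.001×10⁷)/((1.602×10⁻¹⁹)(0.0385)) ≈ 0.306 m.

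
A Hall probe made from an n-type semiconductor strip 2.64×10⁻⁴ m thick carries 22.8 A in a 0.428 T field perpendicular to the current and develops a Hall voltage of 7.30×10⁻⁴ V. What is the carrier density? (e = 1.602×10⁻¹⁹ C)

From V_H = IB/(n e t), n = IB/(V_H e t).
n = (22.8)(0.428)/((7.30×10⁻⁴)(1.602×10⁻¹⁹)(2.64×10⁻⁴)) ≈ 3.16×10²⁶ m⁻³.

n ≈ 3.16×10²⁶ m⁻³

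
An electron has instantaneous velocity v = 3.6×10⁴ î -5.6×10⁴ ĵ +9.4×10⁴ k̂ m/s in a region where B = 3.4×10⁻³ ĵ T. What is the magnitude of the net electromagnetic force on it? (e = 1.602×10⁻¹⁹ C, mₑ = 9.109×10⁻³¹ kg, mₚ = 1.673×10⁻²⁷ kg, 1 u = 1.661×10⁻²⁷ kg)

v×B = (-320, 0, 122) N/C.
F = q v×B = (−1.602×10⁻¹⁹ C)·(-320, 0, 122) = (5.12×10⁻¹⁷, 0, -1.96×10⁻¹⁷) N.
|F| = 5.48×10⁻¹⁷ N.

|F| ≈ 5.48×10⁻¹⁷ N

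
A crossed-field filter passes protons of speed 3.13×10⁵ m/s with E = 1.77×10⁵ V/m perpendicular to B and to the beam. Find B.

Balance of forces in the selector: qE = qvB ⇒ B = E/v.
B = 1.77×10⁵/3.13×10⁵ = 0.565 T.

B = 0.565 T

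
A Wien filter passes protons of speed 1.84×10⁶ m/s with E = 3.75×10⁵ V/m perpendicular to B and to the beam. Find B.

B = 0.204 T

Balance of forces in the selector: qE = qvB ⇒ B = E/v.
B = 3.75×10⁵/1.84×10⁶ = 0.204 T.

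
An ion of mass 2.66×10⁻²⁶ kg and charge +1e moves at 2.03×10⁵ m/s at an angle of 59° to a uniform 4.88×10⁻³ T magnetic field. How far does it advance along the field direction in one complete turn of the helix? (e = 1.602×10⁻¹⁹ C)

v∥ = v cosθ = 2.03×10⁵·cos59° ≈ 1.046×10⁵ m/s.
T = 2πm/(|q|B) = 2π(2.66×10⁻²⁶)/((1.602×10⁻¹⁹)(4.88×10⁻³)) ≈ 2.138×10⁻⁴ s.
pitch = v∥ T = (1.046×10⁵)(2.138×10⁻⁴) ≈ 22.4 m.

p ≈ 22.4 m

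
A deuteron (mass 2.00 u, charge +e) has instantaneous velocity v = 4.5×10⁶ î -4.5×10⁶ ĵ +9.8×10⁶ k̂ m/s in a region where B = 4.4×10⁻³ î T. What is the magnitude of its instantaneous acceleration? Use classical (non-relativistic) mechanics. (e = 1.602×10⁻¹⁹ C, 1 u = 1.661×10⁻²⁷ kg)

v×B = (0, 4.31×10⁴, 1.98×10⁴) N/C.
F = q v×B = (1.602×10⁻¹⁹ C)·(0, 4.31×10⁴, 1.98×10⁴) = (0, 6.91×10⁻¹⁵, 3.17×10⁻¹⁵) N.
|a| = |F|/m = 7.601×10⁻¹⁵/3.322×10⁻²⁷ ≈ 2.29×10¹² m/s².

|a| ≈ 2.29×10¹² m/s²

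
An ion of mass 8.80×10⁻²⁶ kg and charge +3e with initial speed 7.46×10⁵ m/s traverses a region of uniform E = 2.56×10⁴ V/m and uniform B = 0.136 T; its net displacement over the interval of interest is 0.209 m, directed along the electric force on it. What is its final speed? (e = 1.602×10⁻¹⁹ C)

B does no work; ΔKE = |q|E d.
½mv_f² = ½mv₀² + |q|Ed = ½(8.80×10⁻²⁶)(7.46×10⁵)² + (4.806×10⁻¹⁹)(2.56×10⁴)(0.209) ≈ 2.449×10⁻¹⁴ J + 2.571×10⁻¹⁵ J ≈ 2.706×10⁻¹⁴ J.
v_f = √(2·2.706×10⁻¹⁴/8.80×10⁻²⁶) ≈ 7.84×10⁵ m/s.

v_f ≈ 7.84×10⁵ m/s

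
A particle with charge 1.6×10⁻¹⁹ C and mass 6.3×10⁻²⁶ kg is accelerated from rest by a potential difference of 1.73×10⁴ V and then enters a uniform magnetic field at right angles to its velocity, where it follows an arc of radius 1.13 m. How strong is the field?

B ≈ 0.103 T

v = √(2|q|V/m) = √(2·1.6×10⁻¹⁹·1.73×10⁴/6.3×10⁻²⁶) ≈ 2.964×10⁵ m/s.
B = mv/(|q|r) = (6.3×10⁻²⁶)(2.964×10⁵)/((1.6×10⁻¹⁹)(1.13)) ≈ 0.103 T.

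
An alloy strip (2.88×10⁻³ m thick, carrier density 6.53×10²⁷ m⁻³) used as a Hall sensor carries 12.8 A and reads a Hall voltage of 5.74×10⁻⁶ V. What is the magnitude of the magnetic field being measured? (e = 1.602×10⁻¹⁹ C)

From V_H = IB/(n e t), B = V_H n e t / I.
B = (5.74×10⁻⁶)(6.53×10²⁷)(1.602×10⁻¹⁹)(2.88×10⁻³)/12.8 ≈ 1.35 T.

B ≈ 1.35 T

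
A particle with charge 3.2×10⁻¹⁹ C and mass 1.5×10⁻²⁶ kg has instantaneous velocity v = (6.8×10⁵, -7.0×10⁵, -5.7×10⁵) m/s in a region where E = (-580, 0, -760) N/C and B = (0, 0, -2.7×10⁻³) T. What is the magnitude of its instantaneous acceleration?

v×B = (1890, 1840, 0) N/C.
E + v×B = (1310, 1840, -760) N/C.
F = q(E + v×B) = (3.2×10⁻¹⁹ C)·(1310, 1840, -760) = (4.19×10⁻¹⁶, 5.88×10⁻¹⁶, -2.43×10⁻¹⁶) N.
|a| = |F|/m = 7.616×10⁻¹⁶/1.5×10⁻²⁶ ≈ 5.08×10¹⁰ m/s².

|a| ≈ 5.08×10¹⁰ m/s²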